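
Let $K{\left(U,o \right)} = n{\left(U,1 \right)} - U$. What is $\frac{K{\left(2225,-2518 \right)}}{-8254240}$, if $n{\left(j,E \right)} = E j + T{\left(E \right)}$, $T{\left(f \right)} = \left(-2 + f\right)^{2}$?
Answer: $- \frac{1}{8254240} \approx -1.2115 \cdot 10^{-7}$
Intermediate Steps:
$n{\left(j,E \right)} = \left(-2 + E\right)^{2} + E j$ ($n{\left(j,E \right)} = E j + \left(-2 + E\right)^{2} = \left(-2 + E\right)^{2} + E j$)
$K{\left(U,o \right)} = 1$ ($K{\left(U,o \right)} = \left(\left(-2 + 1\right)^{2} + 1 U\right) - U = \left(\left(-1\right)^{2} + U\right) - U = \left(1 + U\right) - U = 1$)
$\frac{K{\left(2225,-2518 \right)}}{-8254240} = 1 \frac{1}{-8254240} = 1 \left(- \frac{1}{8254240}\right) = - \frac{1}{8254240}$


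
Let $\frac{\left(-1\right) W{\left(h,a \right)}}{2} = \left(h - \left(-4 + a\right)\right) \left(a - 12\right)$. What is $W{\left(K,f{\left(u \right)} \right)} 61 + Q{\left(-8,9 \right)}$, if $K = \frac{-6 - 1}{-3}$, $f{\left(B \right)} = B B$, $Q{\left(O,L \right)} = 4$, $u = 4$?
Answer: $\frac{14164}{3} \approx 4721.3$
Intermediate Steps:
$f{\left(B \right)} = B^{2}$
$K = \frac{7}{3}$ ($K = \left(-6 - 1\right) \left(- \frac{1}{3}\right) = \left(-7\right) \left(- \frac{1}{3}\right) = \frac{7}{3} \approx 2.3333$)
$W{\left(h,a \right)} = - 2 \left(-12 + a\right) \left(4 + h - a\right)$ ($W{\left(h,a \right)} = - 2 \left(h - \left(-4 + a\right)\right) \left(a - 12\right) = - 2 \left(4 + h - a\right) \left(-12 + a\right) = - 2 \left(-12 + a\right) \left(4 + h - a\right)$)
$W{\left(K,f{\left(u \right)} \right)} 61 + Q{\left(-8,9 \right)} = \left(96 - 32 \cdot 4^{2} + 2 \left(4^{2}\right)^{2} + 24 \cdot \frac{7}{3} - 2 \cdot 4^{2} \cdot \frac{7}{3}\right) 61 + 4 = \left(96 - 512 + 2 \cdot 16^{2} + 56 - 32 \cdot \frac{7}{3}\right) 61 + 4 = \left(96 - 512 + 2 \cdot 256 + 56 - \frac{224}{3}\right) 61 + 4 = \left(96 - 512 + 512 + 56 - \frac{224}{3}\right) 61 + 4 = \frac{232}{3} \cdot 61 + 4 = \frac{14152}{3} + 4 = \frac{14164}{3}$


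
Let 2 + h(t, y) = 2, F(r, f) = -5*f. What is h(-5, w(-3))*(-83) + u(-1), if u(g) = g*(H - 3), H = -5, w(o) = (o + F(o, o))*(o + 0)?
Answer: 8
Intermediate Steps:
w(o) = -4*o² (w(o) = (o - 5*o)*(o + 0) = (-4*o)*o = -4*o²)
h(t, y) = 0 (h(t, y) = -2 + 2 = 0)
u(g) = -8*g (u(g) = g*(-5 - 3) = g*(-8) = -8*g)
h(-5, w(-3))*(-83) + u(-1) = 0*(-83) - 8*(-1) = 0 + 8 = 8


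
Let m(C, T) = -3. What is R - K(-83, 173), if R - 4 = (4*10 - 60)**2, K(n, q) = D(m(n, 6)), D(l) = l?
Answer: 407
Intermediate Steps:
K(n, q) = -3
R = 404 (R = 4 + (4*10 - 60)**2 = 4 + (40 - 60)**2 = 4 + (-20)**2 = 4 + 400 = 404)
R - K(-83, 173) = 404 - 1*(-3) = 404 + 3 = 407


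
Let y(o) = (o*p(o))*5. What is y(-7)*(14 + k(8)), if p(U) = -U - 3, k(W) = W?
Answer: -3080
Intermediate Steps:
p(U) = -3 - U
y(o) = 5*o*(-3 - o) (y(o) = (o*(-3 - o))*5 = 5*o*(-3 - o))
y(-7)*(14 + k(8)) = (-5*(-7)*(3 - 7))*(14 + 8) = -5*(-7)*(-4)*22 = -140*22 = -3080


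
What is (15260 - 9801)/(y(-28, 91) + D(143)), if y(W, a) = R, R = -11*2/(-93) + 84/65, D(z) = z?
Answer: 32999655/873677 ≈ 37.771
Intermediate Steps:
R = 9242/6045 (R = -22*(-1/93) + 84*(1/65) = 22/93 + 84/65 = 9242/6045 ≈ 1.5289)
y(W, a) = 9242/6045
(15260 - 9801)/(y(-28, 91) + D(143)) = (15260 - 9801)/(9242/6045 + 143) = 5459/(873677/6045) = 5459*(6045/873677) = 32999655/873677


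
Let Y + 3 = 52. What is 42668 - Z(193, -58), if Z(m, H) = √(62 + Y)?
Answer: 42668 - √111 ≈ 42657.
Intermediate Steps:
Y = 49 (Y = -3 + 52 = 49)
Z(m, H) = √111 (Z(m, H) = √(62 + 49) = √111)
42668 - Z(193, -58) = 42668 - √111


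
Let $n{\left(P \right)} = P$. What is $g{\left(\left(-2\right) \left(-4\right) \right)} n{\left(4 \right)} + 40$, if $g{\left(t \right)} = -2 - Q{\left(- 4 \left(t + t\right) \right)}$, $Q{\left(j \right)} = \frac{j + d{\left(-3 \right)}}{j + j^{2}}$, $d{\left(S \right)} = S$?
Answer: $\frac{32323}{1008} \approx 32.066$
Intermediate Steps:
$Q{\left(j \right)} = \frac{-3 + j}{j + j^{2}}$ ($Q{\left(j \right)} = \frac{j - 3}{j + j^{2}} = \frac{-3 + j}{j + j^{2}}$)
$g{\left(t \right)} = -2 + \frac{-3 - 8 t}{8 t \left(1 - 8 t\right)}$ ($g{\left(t \right)} = -2 - \frac{-3 - 4 \left(t + t\right)}{- 4 \left(t + t\right) \left(1 - 4 \left(t + t\right)\right)} = -2 - \frac{-3 - 4 \cdot 2 t}{- 4 \cdot 2 t \left(1 - 4 \cdot 2 t\right)} = -2 - \frac{-3 - 8 t}{- 8 t \left(1 - 8 t\right)} = -2 - \frac{- \frac{1}{8 t} \left(-3 - 8 t\right)}{1 - 8 t} = -2 - - \frac{-3 - 8 t}{8 t \left(1 - 8 t\right)} = -2 + \frac{-3 - 8 t}{8 t \left(1 - 8 t\right)}$)
$g{\left(\left(-2\right) \left(-4\right) \right)} n{\left(4 \right)} + 40 = \frac{3 - 128 \left(\left(-2\right) \left(-4\right)\right)^{2} + 24 \left(\left(-2\right) \left(-4\right)\right)}{8 \left(\left(-2\right) \left(-4\right)\right) \left(-1 + 8 \left(\left(-2\right) \left(-4\right)\right)\right)} 4 + 40 = \frac{3 - 128 \cdot 8^{2} + 24 \cdot 8}{8 \cdot 8 \left(-1 + 8 \cdot 8\right)} 4 + 40 = \frac{1}{8} \cdot \frac{1}{8} \frac{1}{-1 + 64} \left(3 - 8192 + 192\right) 4 + 40 = \frac{1}{8} \cdot \frac{1}{8} \cdot \frac{1}{63} \left(3 - 8192 + 192\right) 4 + 40 = \frac{1}{8} \cdot \frac{1}{8} \cdot \frac{1}{63} \left(-7997\right) 4 + 40 = \left(- \frac{7997}{4032}\right) 4 + 40 = - \frac{7997}{1008} + 40 = \frac{32323}{1008}$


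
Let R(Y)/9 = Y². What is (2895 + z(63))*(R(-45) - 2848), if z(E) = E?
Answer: 45485166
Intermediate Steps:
R(Y) = 9*Y²
(2895 + z(63))*(R(-45) - 2848) = (2895 + 63)*(9*(-45)² - 2848) = 2958*(9*2025 - 2848) = 2958*(18225 - 2848) = 2958*15377 = 45485166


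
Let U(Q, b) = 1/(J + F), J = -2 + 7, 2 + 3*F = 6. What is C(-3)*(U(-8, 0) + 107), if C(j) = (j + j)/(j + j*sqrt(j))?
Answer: 1018/19 - 1018*I*sqrt(3)/19 ≈ 53.579 - 92.802*I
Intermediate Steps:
F = 4/3 (F = -2/3 + (1/3)*6 = -2/3 + 2 = 4/3 ≈ 1.3333)
J = 5
U(Q, b) = 3/19 (U(Q, b) = 1/(5 + 4/3) = 1/(19/3) = 3/19)
C(j) = 2*j/(j + j**(3/2)) (C(j) = (2*j)/(j + j**(3/2)) = 2*j/(j + j**(3/2)))
C(-3)*(U(-8, 0) + 107) = (2*(-3)/(-3 + (-3)**(3/2)))*(3/19 + 107) = (2*(-3)/(-3 - 3*I*sqrt(3)))*(2036/19) = -6/(-3 - 3*I*sqrt(3))*(2036/19) = -12216/(19*(-3 - 3*I*sqrt(3)))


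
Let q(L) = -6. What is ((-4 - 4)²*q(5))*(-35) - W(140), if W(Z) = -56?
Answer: 13496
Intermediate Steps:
((-4 - 4)²*q(5))*(-35) - W(140) = ((-4 - 4)²*(-6))*(-35) - 1*(-56) = ((-8)²*(-6))*(-35) + 56 = (64*(-6))*(-35) + 56 = -384*(-35) + 56 = 13440 + 56 = 13496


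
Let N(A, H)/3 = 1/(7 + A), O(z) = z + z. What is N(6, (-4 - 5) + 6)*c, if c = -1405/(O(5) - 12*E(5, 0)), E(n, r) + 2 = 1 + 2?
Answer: 4215/26 ≈ 162.12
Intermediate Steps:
O(z) = 2*z
E(n, r) = 1 (E(n, r) = -2 + (1 + 2) = -2 + 3 = 1)
N(A, H) = 3/(7 + A)
c = 1405/2 (c = -1405/(2*5 - 12*1) = -1405/(10 - 12) = -1405/(-2) = -1405*(-½) = 1405/2 ≈ 702.50)
N(6, (-4 - 5) + 6)*c = (3/(7 + 6))*(1405/2) = (3/13)*(1405/2) = 4215/26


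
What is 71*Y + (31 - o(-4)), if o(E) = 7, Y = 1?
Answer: 95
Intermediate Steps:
71*Y + (31 - o(-4)) = 71*1 + (31 - 1*7) = 71 + (31 - 7) = 71 + 24 = 95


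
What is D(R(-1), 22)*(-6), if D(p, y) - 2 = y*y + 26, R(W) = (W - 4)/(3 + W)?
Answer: -3072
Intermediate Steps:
R(W) = (-4 + W)/(3 + W)
D(p, y) = 28 + y² (D(p, y) = 2 + (y*y + 26) = 2 + (y² + 26) = 2 + (26 + y²) = 28 + y²)
D(R(-1), 22)*(-6) = (28 + 22²)*(-6) = (28 + 484)*(-6) = 512*(-6) = -3072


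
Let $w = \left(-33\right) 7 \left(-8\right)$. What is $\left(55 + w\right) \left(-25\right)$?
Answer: $-47575$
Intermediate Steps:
$w = 1848$ ($w = \left(-231\right) \left(-8\right) = 1848$)
$\left(55 + w\right) \left(-25\right) = \left(55 + 1848\right) \left(-25\right) = 1903 \left(-25\right) = -47575$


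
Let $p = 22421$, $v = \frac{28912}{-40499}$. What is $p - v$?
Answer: $\frac{908056991}{40499} \approx 22422.0$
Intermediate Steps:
$v = - \frac{28912}{40499}$ ($v = 28912 \left(- \frac{1}{40499}\right) = - \frac{28912}{40499} \approx -0.71389$)
$p - v = 22421 - - \frac{28912}{40499} = 22421 + \frac{28912}{40499} = \frac{908056991}{40499}$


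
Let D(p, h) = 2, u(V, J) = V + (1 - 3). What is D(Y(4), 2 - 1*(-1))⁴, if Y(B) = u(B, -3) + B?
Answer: 16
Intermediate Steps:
u(V, J) = -2 + V (u(V, J) = V - 2 = -2 + V)
Y(B) = -2 + 2*B (Y(B) = (-2 + B) + B = -2 + 2*B)
D(Y(4), 2 - 1*(-1))⁴ = 2⁴ = 16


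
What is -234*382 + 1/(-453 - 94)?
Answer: -48895237/547 ≈ -89388.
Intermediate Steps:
-234*382 + 1/(-453 - 94) = -89388 + 1/(-547) = -89388 - 1/547 = -48895237/547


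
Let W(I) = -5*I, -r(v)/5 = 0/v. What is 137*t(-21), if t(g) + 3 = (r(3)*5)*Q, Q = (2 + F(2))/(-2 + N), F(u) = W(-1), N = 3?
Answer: -411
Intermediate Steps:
r(v) = 0 (r(v) = -0/v = -5*0 = 0)
F(u) = 5 (F(u) = -5*(-1) = 5)
Q = 7 (Q = (2 + 5)/(-2 + 3) = 7/1 = 7*1 = 7)
t(g) = -3 (t(g) = -3 + (0*5)*7 = -3 + 0*7 = -3 + 0 = -3)
137*t(-21) = 137*(-3) = -411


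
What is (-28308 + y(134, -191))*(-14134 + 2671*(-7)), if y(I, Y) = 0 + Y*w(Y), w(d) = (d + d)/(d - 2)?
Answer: 181765745386/193 ≈ 9.4179e+8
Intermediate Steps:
w(d) = 2*d/(-2 + d) (w(d) = (2*d)/(-2 + d) = 2*d/(-2 + d))
y(I, Y) = 2*Y**2/(-2 + Y) (y(I, Y) = 0 + Y*(2*Y/(-2 + Y)) = 0 + 2*Y**2/(-2 + Y) = 2*Y**2/(-2 + Y))
(-28308 + y(134, -191))*(-14134 + 2671*(-7)) = (-28308 + 2*(-191)**2/(-2 - 191))*(-14134 + 2671*(-7)) = (-28308 + 2*36481/(-193))*(-14134 - 18697) = (-28308 + 2*36481*(-1/193))*(-32831) = (-28308 - 72962/193)*(-32831) = -5536406/193*(-32831) = 181765745386/193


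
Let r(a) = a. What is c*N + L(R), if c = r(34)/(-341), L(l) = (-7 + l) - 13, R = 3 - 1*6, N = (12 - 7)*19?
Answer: -11073/341 ≈ -32.472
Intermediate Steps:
N = 95 (N = 5*19 = 95)
R = -3 (R = 3 - 6 = -3)
L(l) = -20 + l
c = -34/341 (c = 34/(-341) = 34*(-1/341) = -34/341 ≈ -0.099707)
c*N + L(R) = -34/341*95 + (-20 - 3) = -3230/341 - 23 = -11073/341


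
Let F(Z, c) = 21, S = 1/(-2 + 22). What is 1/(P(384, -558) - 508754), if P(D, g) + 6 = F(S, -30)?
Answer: -1/508739 ≈ -1.9656e-6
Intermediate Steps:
S = 1/20 ≈ 0.050000
P(D, g) = 15 (P(D, g) = -6 + 21 = 15)
1/(P(384, -558) - 508754) = 1/(15 - 508754) = 1/(-508739) = -1/508739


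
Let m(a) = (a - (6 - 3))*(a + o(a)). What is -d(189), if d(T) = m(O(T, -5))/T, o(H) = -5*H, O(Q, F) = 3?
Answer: 0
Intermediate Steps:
m(a) = -4*a*(-3 + a) (m(a) = (a - (6 - 3))*(a - 5*a) = (a - 1*3)*(-4*a) = (a - 3)*(-4*a) = (-3 + a)*(-4*a) = -4*a*(-3 + a))
d(T) = 0 (d(T) = (4*3*(3 - 1*3))/T = (4*3*(3 - 3))/T = (4*3*0)/T = 0/T = 0)
-d(189) = -1*0 = 0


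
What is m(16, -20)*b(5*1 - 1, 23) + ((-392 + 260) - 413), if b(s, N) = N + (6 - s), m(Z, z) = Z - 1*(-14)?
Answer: 205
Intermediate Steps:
m(Z, z) = 14 + Z (m(Z, z) = Z + 14 = 14 + Z)
b(s, N) = 6 + N - s
m(16, -20)*b(5*1 - 1, 23) + ((-392 + 260) - 413) = (14 + 16)*(6 + 23 - (5*1 - 1)) + ((-392 + 260) - 413) = 30*(6 + 23 - (5 - 1)) + (-132 - 413) = 30*(6 + 23 - 1*4) - 545 = 30*(6 + 23 - 4) - 545 = 30*25 - 545 = 750 - 545 = 205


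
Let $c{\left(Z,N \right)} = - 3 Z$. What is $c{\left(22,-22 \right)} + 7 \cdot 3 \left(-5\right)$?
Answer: $-171$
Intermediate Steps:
$c{\left(22,-22 \right)} + 7 \cdot 3 \left(-5\right) = \left(-3\right) 22 + 7 \cdot 3 \left(-5\right) = -66 + 21 \left(-5\right) = -66 - 105 = -171$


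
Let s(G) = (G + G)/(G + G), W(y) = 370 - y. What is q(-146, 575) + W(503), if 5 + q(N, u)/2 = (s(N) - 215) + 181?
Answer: -209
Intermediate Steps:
s(G) = 1 (s(G) = (2*G)/((2*G)) = (2*G)*(1/(2*G)) = 1)
q(N, u) = -76 (q(N, u) = -10 + 2*((1 - 215) + 181) = -10 + 2*(-214 + 181) = -10 + 2*(-33) = -10 - 66 = -76)
q(-146, 575) + W(503) = -76 + (370 - 1*503) = -76 + (370 - 503) = -76 - 133 = -209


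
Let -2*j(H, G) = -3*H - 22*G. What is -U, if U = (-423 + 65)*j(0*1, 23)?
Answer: 90574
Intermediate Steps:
j(H, G) = 11*G + 3*H/2 (j(H, G) = -(-3*H - 22*G)/2 = -(-22*G - 3*H)/2 = 11*G + 3*H/2)
U = -90574 (U = (-423 + 65)*(11*23 + 3*(0*1)/2) = -358*(253 + (3/2)*0) = -358*(253 + 0) = -358*253 = -90574)
-U = -1*(-90574) = 90574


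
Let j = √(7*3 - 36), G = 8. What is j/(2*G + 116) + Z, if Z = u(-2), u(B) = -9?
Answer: -9 + I*√15/132 ≈ -9.0 + 0.029341*I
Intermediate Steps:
Z = -9
j = I*√15 (j = √(21 - 36) = √(-15) = I*√15 ≈ 3.873*I)
j/(2*G + 116) + Z = (I*√15)/(2*8 + 116) - 9 = (I*√15)/(16 + 116) - 9 = (I*√15)/132 - 9 = I*√15/132 - 9 = -9 + I*√15/132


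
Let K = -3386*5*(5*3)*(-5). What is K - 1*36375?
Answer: 1233375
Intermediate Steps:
K = 1269750 (K = -3386*5*15*(-5) = -253950*(-5) = -3386*(-375) = 1269750)
K - 1*36375 = 1269750 - 1*36375 = 1269750 - 36375 = 1233375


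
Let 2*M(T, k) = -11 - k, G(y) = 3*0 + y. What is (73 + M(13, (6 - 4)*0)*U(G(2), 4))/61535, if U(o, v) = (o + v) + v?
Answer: 18/61535 ≈ 0.00029252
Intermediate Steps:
G(y) = y (G(y) = 0 + y = y)
U(o, v) = o + 2*v
M(T, k) = -11/2 - k/2 (M(T, k) = (-11 - k)/2 = -11/2 - k/2)
(73 + M(13, (6 - 4)*0)*U(G(2), 4))/61535 = (73 + (-11/2 - (6 - 4)*0/2)*(2 + 2*4))/61535 = (73 + (-11/2 - 0)*(2 + 8))*(1/61535) = (73 + (-11/2 - 1/2*0)*10)*(1/61535) = (73 + (-11/2 + 0)*10)*(1/61535) = (73 - 11/2*10)*(1/61535) = (73 - 55)*(1/61535) = 18*(1/61535) = 18/61535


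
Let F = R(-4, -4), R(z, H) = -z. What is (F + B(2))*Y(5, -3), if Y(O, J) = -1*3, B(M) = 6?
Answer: -30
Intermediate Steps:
F = 4 (F = -1*(-4) = 4)
Y(O, J) = -3
(F + B(2))*Y(5, -3) = (4 + 6)*(-3) = 10*(-3) = -30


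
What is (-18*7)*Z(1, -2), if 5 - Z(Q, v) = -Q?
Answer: -756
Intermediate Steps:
Z(Q, v) = 5 + Q (Z(Q, v) = 5 - (-1)*Q = 5 + Q)
(-18*7)*Z(1, -2) = (-18*7)*(5 + 1) = -126*6 = -756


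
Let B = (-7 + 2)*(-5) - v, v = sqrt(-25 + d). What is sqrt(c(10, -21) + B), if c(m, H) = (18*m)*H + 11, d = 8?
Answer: sqrt(-3744 - I*sqrt(17)) ≈ 0.0337 - 61.188*I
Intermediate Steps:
c(m, H) = 11 + 18*H*m (c(m, H) = 18*H*m + 11 = 11 + 18*H*m)
v = I*sqrt(17) (v = sqrt(-25 + 8) = sqrt(-17) = I*sqrt(17) ≈ 4.1231*I)
B = 25 - I*sqrt(17) (B = (-7 + 2)*(-5) - I*sqrt(17) = -5*(-5) - I*sqrt(17) = 25 - I*sqrt(17) ≈ 25.0 - 4.1231*I)
sqrt(c(10, -21) + B) = sqrt((11 + 18*(-21)*10) + (25 - I*sqrt(17))) = sqrt((11 - 3780) + (25 - I*sqrt(17))) = sqrt(-3769 + (25 - I*sqrt(17))) = sqrt(-3744 - I*sqrt(17))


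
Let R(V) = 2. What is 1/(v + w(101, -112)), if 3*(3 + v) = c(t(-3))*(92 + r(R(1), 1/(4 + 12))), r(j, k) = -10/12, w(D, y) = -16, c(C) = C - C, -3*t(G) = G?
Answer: -1/19 ≈ -0.052632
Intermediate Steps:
t(G) = -G/3
c(C) = 0
r(j, k) = -⅚ (r(j, k) = -10*1/12 = -⅚)
v = -3 (v = -3 + (0*(92 - ⅚))/3 = -3 + (0*(547/6))/3 = -3 + (⅓)*0 = -3 + 0 = -3)
1/(v + w(101, -112)) = 1/(-3 - 16) = 1/(-19) = -1/19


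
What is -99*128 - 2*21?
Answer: -12714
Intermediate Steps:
-99*128 - 2*21 = -12672 - 42 = -12714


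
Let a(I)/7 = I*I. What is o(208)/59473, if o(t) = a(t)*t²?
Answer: 13102415872/59473 ≈ 2.2031e+5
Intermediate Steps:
a(I) = 7*I² (a(I) = 7*(I*I) = 7*I²)
o(t) = 7*t⁴ (o(t) = (7*t²)*t² = 7*t⁴)
o(208)/59473 = (7*208⁴)/59473 = (7*1871773696)*(1/59473) = 13102415872*(1/59473) = 13102415872/59473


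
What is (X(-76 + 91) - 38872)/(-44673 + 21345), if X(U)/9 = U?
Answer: 38737/23328 ≈ 1.6605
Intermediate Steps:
X(U) = 9*U
(X(-76 + 91) - 38872)/(-44673 + 21345) = (9*(-76 + 91) - 38872)/(-44673 + 21345) = (9*15 - 38872)/(-23328) = (135 - 38872)*(-1/23328) = -38737*(-1/23328) = 38737/23328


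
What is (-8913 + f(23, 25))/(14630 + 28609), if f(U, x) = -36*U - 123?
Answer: -3288/14413 ≈ -0.22813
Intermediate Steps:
f(U, x) = -123 - 36*U
(-8913 + f(23, 25))/(14630 + 28609) = (-8913 + (-123 - 36*23))/(14630 + 28609) = (-8913 + (-123 - 828))/43239 = (-8913 - 951)*(1/43239) = -9864*1/43239 = -3288/14413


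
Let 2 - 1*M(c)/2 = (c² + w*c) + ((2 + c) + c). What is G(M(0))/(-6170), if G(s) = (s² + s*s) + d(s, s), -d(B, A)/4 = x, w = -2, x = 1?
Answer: 2/3085 ≈ 0.00064830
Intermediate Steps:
d(B, A) = -4 (d(B, A) = -4*1 = -4)
M(c) = -2*c² (M(c) = 4 - 2*((c² - 2*c) + ((2 + c) + c)) = 4 - 2*((c² - 2*c) + (2 + 2*c)) = 4 - 2*(2 + c²) = 4 + (-4 - 2*c²) = -2*c²)
G(s) = -4 + 2*s² (G(s) = (s² + s*s) - 4 = (s² + s²) - 4 = 2*s² - 4 = -4 + 2*s²)
G(M(0))/(-6170) = (-4 + 2*(-2*0²)²)/(-6170) = (-4 + 2*(-2*0)²)*(-1/6170) = (-4 + 2*0²)*(-1/6170) = (-4 + 2*0)*(-1/6170) = (-4 + 0)*(-1/6170) = -4*(-1/6170) = 2/3085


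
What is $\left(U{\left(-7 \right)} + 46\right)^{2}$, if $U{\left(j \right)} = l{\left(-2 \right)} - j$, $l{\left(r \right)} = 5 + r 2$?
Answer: $2916$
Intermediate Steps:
$l{\left(r \right)} = 5 + 2 r$
$U{\left(j \right)} = 1 - j$ ($U{\left(j \right)} = \left(5 + 2 \left(-2\right)\right) - j = \left(5 - 4\right) - j = 1 - j$)
$\left(U{\left(-7 \right)} + 46\right)^{2} = \left(\left(1 - -7\right) + 46\right)^{2} = \left(\left(1 + 7\right) + 46\right)^{2} = \left(8 + 46\right)^{2} = 54^{2} = 2916$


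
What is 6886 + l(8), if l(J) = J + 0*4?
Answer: 6894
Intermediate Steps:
l(J) = J (l(J) = J + 0 = J)
6886 + l(8) = 6886 + 8 = 6894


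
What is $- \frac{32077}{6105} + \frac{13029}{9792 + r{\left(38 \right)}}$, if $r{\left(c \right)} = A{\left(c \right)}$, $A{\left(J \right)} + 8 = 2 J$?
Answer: $- \frac{9469487}{2407812} \approx -3.9328$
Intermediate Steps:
$A{\left(J \right)} = -8 + 2 J$
$r{\left(c \right)} = -8 + 2 c$
$- \frac{32077}{6105} + \frac{13029}{9792 + r{\left(38 \right)}} = - \frac{32077}{6105} + \frac{13029}{9792 + \left(-8 + 2 \cdot 38\right)} = \left(-32077\right) \frac{1}{6105} + \frac{13029}{9792 + \left(-8 + 76\right)} = - \frac{32077}{6105} + \frac{13029}{9792 + 68} = - \frac{32077}{6105} + \frac{13029}{9860} = - \frac{9469487}{2407812}$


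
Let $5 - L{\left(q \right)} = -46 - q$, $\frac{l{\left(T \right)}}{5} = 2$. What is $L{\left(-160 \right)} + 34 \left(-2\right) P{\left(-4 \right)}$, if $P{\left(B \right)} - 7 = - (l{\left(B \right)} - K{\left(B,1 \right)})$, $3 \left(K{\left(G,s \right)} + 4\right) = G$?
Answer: $\frac{1373}{3} \approx 457.67$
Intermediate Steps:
$K{\left(G,s \right)} = -4 + \frac{G}{3}$
$l{\left(T \right)} = 10$ ($l{\left(T \right)} = 5 \cdot 2 = 10$)
$L{\left(q \right)} = 51 + q$ ($L{\left(q \right)} = 5 - \left(-46 - q\right) = 5 + \left(46 + q\right) = 51 + q$)
$P{\left(B \right)} = -7 + \frac{B}{3}$ ($P{\left(B \right)} = 7 - \left(10 - \left(-4 + \frac{B}{3}\right)\right) = 7 - \left(14 - \frac{B}{3}\right) = 7 + \left(-14 + \frac{B}{3}\right) = -7 + \frac{B}{3}$)
$L{\left(-160 \right)} + 34 \left(-2\right) P{\left(-4 \right)} = \left(51 - 160\right) + 34 \left(-2\right) \left(-7 + \frac{1}{3} \left(-4\right)\right) = -109 - 68 \left(-7 - \frac{4}{3}\right) = -109 - - \frac{1700}{3} = -109 + \frac{1700}{3} = \frac{1373}{3}$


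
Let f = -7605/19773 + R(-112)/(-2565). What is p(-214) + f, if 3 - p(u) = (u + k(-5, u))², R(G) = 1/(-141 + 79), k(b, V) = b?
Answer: -99148684757/2067390 ≈ -47958.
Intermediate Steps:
R(G) = -1/62 (R(G) = 1/(-62) = -1/62)
p(u) = 3 - (-5 + u)² (p(u) = 3 - (u - 5)² = 3 - (-5 + u)²)
f = -795137/2067390 (f = -7605/19773 - 1/62/(-2565) = -7605*1/19773 - 1/62*(-1/2565) = -5/13 + 1/159030 = -795137/2067390 ≈ -0.38461)
p(-214) + f = (3 - (-5 - 214)²) - 795137/2067390 = (3 - 1*(-219)²) - 795137/2067390 = (3 - 1*47961) - 795137/2067390 = (3 - 47961) - 795137/2067390 = -47958 - 795137/2067390 = -99148684757/2067390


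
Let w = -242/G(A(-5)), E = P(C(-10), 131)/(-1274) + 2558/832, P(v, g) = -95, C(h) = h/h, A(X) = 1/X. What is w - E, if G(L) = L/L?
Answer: -4997119/20384 ≈ -245.15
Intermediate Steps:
G(L) = 1
C(h) = 1
E = 64191/20384 (E = -95/(-1274) + 2558/832 = -95*(-1/1274) + 2558*(1/832) = 95/1274 + 1279/416 = 64191/20384 ≈ 3.1491)
w = -242 (w = -242/1 = -242*1 = -242)
w - E = -242 - 1*64191/20384 = -242 - 64191/20384 = -4997119/20384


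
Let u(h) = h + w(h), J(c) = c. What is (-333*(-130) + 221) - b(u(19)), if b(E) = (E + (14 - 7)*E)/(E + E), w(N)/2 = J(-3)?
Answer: 43507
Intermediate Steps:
w(N) = -6 (w(N) = 2*(-3) = -6)
u(h) = -6 + h (u(h) = h - 6 = -6 + h)
b(E) = 4 (b(E) = (E + 7*E)/((2*E)) = (8*E)*(1/(2*E)) = 4)
(-333*(-130) + 221) - b(u(19)) = (-333*(-130) + 221) - 1*4 = (43290 + 221) - 4 = 43511 - 4 = 43507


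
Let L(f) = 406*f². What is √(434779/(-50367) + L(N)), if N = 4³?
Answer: √4218673305260571/50367 ≈ 1289.6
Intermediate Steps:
N = 64
√(434779/(-50367) + L(N)) = √(434779/(-50367) + 406*64²) = √(434779*(-1/50367) + 406*4096) = √(-434779/50367 + 1662976) = √(83758677413/50367) = √4218673305260571/50367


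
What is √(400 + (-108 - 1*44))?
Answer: 2*√62 ≈ 15.748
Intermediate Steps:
√(400 + (-108 - 1*44)) = √(400 + (-108 - 44)) = √(400 - 152) = √248 = 2*√62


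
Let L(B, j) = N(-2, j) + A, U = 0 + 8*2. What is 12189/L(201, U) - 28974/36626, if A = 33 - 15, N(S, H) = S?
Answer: 222985365/293008 ≈ 761.02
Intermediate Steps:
A = 18
U = 16 (U = 0 + 16 = 16)
L(B, j) = 16 (L(B, j) = -2 + 18 = 16)
12189/L(201, U) - 28974/36626 = 12189/16 - 28974/36626 = 12189*(1/16) - 28974*1/36626 = 12189/16 - 14487/18313 = 222985365/293008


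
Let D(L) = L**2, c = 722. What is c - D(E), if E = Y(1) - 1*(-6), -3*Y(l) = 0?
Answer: 686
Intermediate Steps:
Y(l) = 0 (Y(l) = -1/3*0 = 0)
E = 6 (E = 0 - 1*(-6) = 0 + 6 = 6)
c - D(E) = 722 - 1*6**2 = 722 - 1*36 = 722 - 36 = 686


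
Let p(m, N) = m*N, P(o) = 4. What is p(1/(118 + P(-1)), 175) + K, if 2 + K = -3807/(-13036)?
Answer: -217515/795196 ≈ -0.27354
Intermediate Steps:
p(m, N) = N*m
K = -22265/13036 (K = -2 - 3807/(-13036) = -2 - 3807*(-1/13036) = -2 + 3807/13036 = -22265/13036 ≈ -1.7080)
p(1/(118 + P(-1)), 175) + K = 175/(118 + 4) - 22265/13036 = 175/122 - 22265/13036 = -217515/795196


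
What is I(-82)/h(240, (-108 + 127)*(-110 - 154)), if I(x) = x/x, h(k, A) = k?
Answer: 1/240 ≈ 0.0041667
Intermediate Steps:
I(x) = 1
I(-82)/h(240, (-108 + 127)*(-110 - 154)) = 1/240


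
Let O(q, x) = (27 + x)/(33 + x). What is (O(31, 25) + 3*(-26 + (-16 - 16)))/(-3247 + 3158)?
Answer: 5020/2581 ≈ 1.9450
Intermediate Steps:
O(q, x) = (27 + x)/(33 + x)
(O(31, 25) + 3*(-26 + (-16 - 16)))/(-3247 + 3158) = ((27 + 25)/(33 + 25) + 3*(-26 + (-16 - 16)))/(-3247 + 3158) = (52/58 + 3*(-26 - 32))/(-89) = ((1/58)*52 + 3*(-58))*(-1/89) = (26/29 - 174)*(-1/89) = -5020/29*(-1/89) = 5020/2581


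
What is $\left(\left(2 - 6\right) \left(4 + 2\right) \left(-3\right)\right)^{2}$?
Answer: $5184$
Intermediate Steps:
$\left(\left(2 - 6\right) \left(4 + 2\right) \left(-3\right)\right)^{2} = \left(\left(2 - 6\right) 6 \left(-3\right)\right)^{2} = \left(\left(-4\right) 6 \left(-3\right)\right)^{2} = \left(\left(-24\right) \left(-3\right)\right)^{2} = 72^{2} = 5184$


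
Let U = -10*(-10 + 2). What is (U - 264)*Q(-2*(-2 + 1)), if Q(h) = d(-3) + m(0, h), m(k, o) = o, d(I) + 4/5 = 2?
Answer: -2944/5 ≈ -588.80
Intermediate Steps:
d(I) = 6/5 (d(I) = -4/5 + 2 = 6/5)
Q(h) = 6/5 + h
U = 80 (U = -10*(-8) = 80)
(U - 264)*Q(-2*(-2 + 1)) = (80 - 264)*(6/5 - 2*(-2 + 1)) = -184*(6/5 - 2*(-1)) = -184*(6/5 + 2) = -184*16/5 = -2944/5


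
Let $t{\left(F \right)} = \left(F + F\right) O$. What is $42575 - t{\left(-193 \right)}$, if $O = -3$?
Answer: $41417$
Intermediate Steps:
$t{\left(F \right)} = - 6 F$ ($t{\left(F \right)} = \left(F + F\right) \left(-3\right) = 2 F \left(-3\right) = - 6 F$)
$42575 - t{\left(-193 \right)} = 42575 - \left(-6\right) \left(-193\right) = 42575 - 1158 = 41417$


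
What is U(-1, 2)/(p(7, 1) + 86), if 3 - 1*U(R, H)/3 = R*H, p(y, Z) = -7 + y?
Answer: 15/86 ≈ 0.17442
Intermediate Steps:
U(R, H) = 9 - 3*H*R (U(R, H) = 9 - 3*R*H = 9 - 3*H*R)
U(-1, 2)/(p(7, 1) + 86) = (9 - 3*2*(-1))/((-7 + 7) + 86) = (9 + 6)/(0 + 86) = 15/86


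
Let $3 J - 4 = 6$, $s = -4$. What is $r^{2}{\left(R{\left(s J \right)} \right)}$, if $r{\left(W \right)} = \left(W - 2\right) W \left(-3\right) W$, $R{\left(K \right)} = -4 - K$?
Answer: $\frac{297493504}{81} \approx 3.6728 \cdot 10^{6}$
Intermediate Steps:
$J = \frac{10}{3}$ ($J = \frac{4}{3} + \frac{1}{3} \cdot 6 = \frac{4}{3} + 2 = \frac{10}{3} \approx 3.3333$)
$r{\left(W \right)} = - 3 W^{2} \left(-2 + W\right)$ ($r{\left(W \right)} = \left(-2 + W\right) - 3 W W = \left(-2 + W\right) \left(- 3 W^{2}\right) = - 3 W^{2} \left(-2 + W\right)$)
$r^{2}{\left(R{\left(s J \right)} \right)} = \left(3 \left(-4 - \left(-4\right) \frac{10}{3}\right)^{2} \left(2 - \left(-4 - \left(-4\right) \frac{10}{3}\right)\right)\right)^{2} = \left(3 \left(-4 - - \frac{40}{3}\right)^{2} \left(2 - \left(-4 - - \frac{40}{3}\right)\right)\right)^{2} = \left(3 \left(-4 + \frac{40}{3}\right)^{2} \left(2 - \left(-4 + \frac{40}{3}\right)\right)\right)^{2} = \left(3 \left(\frac{28}{3}\right)^{2} \left(2 - \frac{28}{3}\right)\right)^{2} = \left(3 \cdot \frac{784}{9} \left(2 - \frac{28}{3}\right)\right)^{2} = \left(3 \cdot \frac{784}{9} \left(- \frac{22}{3}\right)\right)^{2} = \left(- \frac{17248}{9}\right)^{2} = \frac{297493504}{81}$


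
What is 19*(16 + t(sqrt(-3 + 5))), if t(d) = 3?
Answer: 361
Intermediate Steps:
19*(16 + t(sqrt(-3 + 5))) = 19*(16 + 3) = 19*19 = 361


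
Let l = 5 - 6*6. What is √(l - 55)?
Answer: I*√86 ≈ 9.2736*I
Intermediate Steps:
l = -31 (l = 5 - 36 = -31)
√(l - 55) = √(-31 - 55) = √(-86) = I*√86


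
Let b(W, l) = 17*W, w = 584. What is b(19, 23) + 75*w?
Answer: 44123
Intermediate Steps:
b(19, 23) + 75*w = 17*19 + 75*584 = 323 + 43800 = 44123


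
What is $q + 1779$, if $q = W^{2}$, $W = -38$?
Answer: $3223$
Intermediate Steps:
$q = 1444$ ($q = \left(-38\right)^{2} = 1444$)
$q + 1779 = 1444 + 1779 = 3223$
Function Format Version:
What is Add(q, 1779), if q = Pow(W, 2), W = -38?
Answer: 3223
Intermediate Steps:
q = 1444 (q = Pow(-38, 2) = 1444)
Add(q, 1779) = Add(1444, 1779) = 3223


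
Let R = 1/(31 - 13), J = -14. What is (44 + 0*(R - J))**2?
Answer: 1936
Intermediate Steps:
R = 1/18 ≈ 0.055556
(44 + 0*(R - J))**2 = (44 + 0*(1/18 - 1*(-14)))**2 = (44 + 0*(1/18 + 14))**2 = (44 + 0*(253/18))**2 = (44 + 0)**2 = 44**2 = 1936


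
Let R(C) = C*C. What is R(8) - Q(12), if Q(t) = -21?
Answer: 85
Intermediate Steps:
R(C) = C²
R(8) - Q(12) = 8² - 1*(-21) = 64 + 21 = 85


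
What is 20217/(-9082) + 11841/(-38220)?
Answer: -146705617/57852340 ≈ -2.5359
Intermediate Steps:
20217/(-9082) + 11841/(-38220) = 20217*(-1/9082) + 11841*(-1/38220) = -20217/9082 - 3947/12740 = -146705617/57852340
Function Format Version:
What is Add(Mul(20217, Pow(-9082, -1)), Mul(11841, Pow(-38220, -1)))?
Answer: Rational(-146705617, 57852340) ≈ -2.5359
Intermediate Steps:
Add(Mul(20217, Pow(-9082, -1)), Mul(11841, Pow(-38220, -1))) = Add(Mul(20217, Rational(-1, 9082)), Mul(11841, Rational(-1, 38220))) = Add(Rational(-20217, 9082), Rational(-3947, 12740)) = Rational(-146705617, 57852340)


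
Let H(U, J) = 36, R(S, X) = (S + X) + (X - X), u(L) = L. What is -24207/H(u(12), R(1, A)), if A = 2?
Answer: -8069/12 ≈ -672.42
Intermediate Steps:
R(S, X) = S + X (R(S, X) = (S + X) + 0 = S + X)
-24207/H(u(12), R(1, A)) = -24207/36 = -24207*1/36 = -8069/12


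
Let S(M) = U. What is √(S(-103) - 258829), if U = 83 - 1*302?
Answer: 2*I*√64762 ≈ 508.97*I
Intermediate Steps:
U = -219 (U = 83 - 302 = -219)
S(M) = -219
√(S(-103) - 258829) = √(-219 - 258829) = √(-259048) = 2*I*√64762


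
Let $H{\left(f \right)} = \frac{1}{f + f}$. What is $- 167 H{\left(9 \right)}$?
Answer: $- \frac{167}{18} \approx -9.2778$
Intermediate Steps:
$H{\left(f \right)} = \frac{1}{2 f}$
$- 167 H{\left(9 \right)} = - 167 \frac{1}{2 \cdot 9} = - 167 \cdot \frac{1}{2} \cdot \frac{1}{9} = \left(-167\right) \frac{1}{18} = - \frac{167}{18}$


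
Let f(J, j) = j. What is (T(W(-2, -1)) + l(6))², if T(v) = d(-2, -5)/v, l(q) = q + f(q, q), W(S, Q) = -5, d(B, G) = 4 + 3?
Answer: 2809/25 ≈ 112.36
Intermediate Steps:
d(B, G) = 7
l(q) = 2*q (l(q) = q + q = 2*q)
T(v) = 7/v
(T(W(-2, -1)) + l(6))² = (7/(-5) + 2*6)² = (7*(-⅕) + 12)² = (-7/5 + 12)² = (53/5)² = 2809/25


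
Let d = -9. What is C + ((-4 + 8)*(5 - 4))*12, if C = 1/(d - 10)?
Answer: 911/19 ≈ 47.947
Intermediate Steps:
C = -1/19 (C = 1/(-9 - 10) = 1/(-19) = -1/19 ≈ -0.052632)
C + ((-4 + 8)*(5 - 4))*12 = -1/19 + ((-4 + 8)*(5 - 4))*12 = -1/19 + (4*1)*12 = -1/19 + 4*12 = -1/19 + 48 = 911/19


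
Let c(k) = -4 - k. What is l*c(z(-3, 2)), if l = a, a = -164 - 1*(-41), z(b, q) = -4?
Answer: 0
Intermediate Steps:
a = -123 (a = -164 + 41 = -123)
l = -123
l*c(z(-3, 2)) = -123*(-4 - 1*(-4)) = -123*(-4 + 4) = -123*0 = 0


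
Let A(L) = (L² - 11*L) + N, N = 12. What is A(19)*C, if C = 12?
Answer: 1968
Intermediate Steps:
A(L) = 12 + L² - 11*L (A(L) = (L² - 11*L) + 12 = 12 + L² - 11*L)
A(19)*C = (12 + 19² - 11*19)*12 = (12 + 361 - 209)*12 = 164*12 = 1968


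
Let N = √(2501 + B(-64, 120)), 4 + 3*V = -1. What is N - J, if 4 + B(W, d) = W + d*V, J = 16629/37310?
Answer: -16629/37310 + √2233 ≈ 46.809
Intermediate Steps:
V = -5/3 (V = -4/3 + (⅓)*(-1) = -4/3 - ⅓ = -5/3 ≈ -1.6667)
J = 16629/37310 (J = 16629*(1/37310) = 16629/37310 ≈ 0.44570)
B(W, d) = -4 + W - 5*d/3 (B(W, d) = -4 + (W + d*(-5/3)) = -4 + (W - 5*d/3) = -4 + W - 5*d/3)
N = √2233 (N = √(2501 + (-4 - 64 - 5/3*120)) = √(2501 + (-4 - 64 - 200)) = √(2501 - 268) = √2233 ≈ 47.255)
N - J = √2233 - 1*16629/37310 = √2233 - 16629/37310 = -16629/37310 + √2233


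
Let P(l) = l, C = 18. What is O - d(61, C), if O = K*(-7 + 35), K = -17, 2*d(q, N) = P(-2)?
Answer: -475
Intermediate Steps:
d(q, N) = -1 (d(q, N) = (1/2)*(-2) = -1)
O = -476 (O = -17*(-7 + 35) = -17*28 = -476)
O - d(61, C) = -476 - 1*(-1) = -476 + 1 = -475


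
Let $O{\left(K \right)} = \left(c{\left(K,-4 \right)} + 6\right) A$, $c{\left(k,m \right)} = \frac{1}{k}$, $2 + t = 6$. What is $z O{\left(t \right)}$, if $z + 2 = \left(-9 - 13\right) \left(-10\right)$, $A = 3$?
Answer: $\frac{8175}{2} \approx 4087.5$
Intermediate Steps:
$t = 4$ ($t = -2 + 6 = 4$)
$z = 218$ ($z = -2 + \left(-9 - 13\right) \left(-10\right) = -2 - -220 = -2 + 220 = 218$)
$O{\left(K \right)} = 18 + \frac{3}{K}$ ($O{\left(K \right)} = \left(\frac{1}{K} + 6\right) 3 = \left(6 + \frac{1}{K}\right) 3 = 18 + \frac{3}{K}$)
$z O{\left(t \right)} = 218 \left(18 + \frac{3}{4}\right) = 218 \cdot \frac{75}{4} = \frac{8175}{2}$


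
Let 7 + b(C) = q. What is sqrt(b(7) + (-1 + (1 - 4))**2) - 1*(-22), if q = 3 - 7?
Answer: 22 + sqrt(5) ≈ 24.236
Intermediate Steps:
q = -4
b(C) = -11 (b(C) = -7 - 4 = -11)
sqrt(b(7) + (-1 + (1 - 4))**2) - 1*(-22) = sqrt(-11 + (-1 + (1 - 4))**2) - 1*(-22) = sqrt(-11 + (-1 - 3)**2) + 22 = sqrt(-11 + (-4)**2) + 22 = sqrt(-11 + 16) + 22 = sqrt(5) + 22 = 22 + sqrt(5)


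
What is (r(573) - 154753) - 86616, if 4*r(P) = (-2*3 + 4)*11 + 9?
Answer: -965489/4 ≈ -2.4137e+5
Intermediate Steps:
r(P) = -13/4 (r(P) = ((-2*3 + 4)*11 + 9)/4 = ((-6 + 4)*11 + 9)/4 = (-2*11 + 9)/4 = (-22 + 9)/4 = (¼)*(-13) = -13/4)
(r(573) - 154753) - 86616 = (-13/4 - 154753) - 86616 = -619025/4 - 86616 = -965489/4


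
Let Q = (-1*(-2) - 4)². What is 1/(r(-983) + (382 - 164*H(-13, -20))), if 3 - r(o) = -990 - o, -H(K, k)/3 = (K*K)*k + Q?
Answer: -1/1660600 ≈ -6.0219e-7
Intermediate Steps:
Q = 4 (Q = (2 - 4)² = (-2)² = 4)
H(K, k) = -12 - 3*k*K² (H(K, k) = -3*((K*K)*k + 4) = -3*(K²*k + 4) = -3*(k*K² + 4) = -3*(4 + k*K²) = -12 - 3*k*K²)
r(o) = 993 + o (r(o) = 3 - (-990 - o) = 3 + (990 + o) = 993 + o)
1/(r(-983) + (382 - 164*H(-13, -20))) = 1/((993 - 983) + (382 - 164*(-12 - 3*(-20)*(-13)²))) = 1/(10 + (382 - 164*(-12 - 3*(-20)*169))) = 1/(10 + (382 - 164*(-12 + 10140))) = 1/(10 + (382 - 164*10128)) = 1/(10 + (382 - 1660992)) = 1/(10 - 1660610) = 1/(-1660600) = -1/1660600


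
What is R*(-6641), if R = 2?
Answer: -13282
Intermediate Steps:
R*(-6641) = 2*(-6641) = -13282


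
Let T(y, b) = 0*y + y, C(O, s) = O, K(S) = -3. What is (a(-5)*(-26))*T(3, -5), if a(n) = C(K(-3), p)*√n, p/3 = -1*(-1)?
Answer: 234*I*√5 ≈ 523.24*I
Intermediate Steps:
p = 3 (p = 3*(-1*(-1)) = 3*1 = 3)
T(y, b) = y (T(y, b) = 0 + y = y)
a(n) = -3*√n
(a(-5)*(-26))*T(3, -5) = (-3*I*√5*(-26))*3 = (78*I*√5)*3 = 234*I*√5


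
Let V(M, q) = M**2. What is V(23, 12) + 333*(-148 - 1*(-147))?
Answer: 196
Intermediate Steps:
V(23, 12) + 333*(-148 - 1*(-147)) = 23**2 + 333*(-148 - 1*(-147)) = 529 + 333*(-148 + 147) = 529 + 333*(-1) = 529 - 333 = 196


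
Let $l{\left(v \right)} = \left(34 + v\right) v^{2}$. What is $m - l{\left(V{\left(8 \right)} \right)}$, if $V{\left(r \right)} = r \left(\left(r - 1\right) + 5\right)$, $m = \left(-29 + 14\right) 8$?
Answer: $-1198200$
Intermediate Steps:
$m = -120$ ($m = \left(-15\right) 8 = -120$)
$V{\left(r \right)} = r \left(4 + r\right)$ ($V{\left(r \right)} = r \left(\left(r - 1\right) + 5\right) = r \left(\left(-1 + r\right) + 5\right) = r \left(4 + r\right)$)
$l{\left(v \right)} = v^{2} \left(34 + v\right)$
$m - l{\left(V{\left(8 \right)} \right)} = -120 - \left(8 \left(4 + 8\right)\right)^{2} \left(34 + 8 \left(4 + 8\right)\right) = -120 - \left(8 \cdot 12\right)^{2} \left(34 + 8 \cdot 12\right) = -120 - 96^{2} \left(34 + 96\right) = -120 - 9216 \cdot 130 = -120 - 1198080 = -1198200$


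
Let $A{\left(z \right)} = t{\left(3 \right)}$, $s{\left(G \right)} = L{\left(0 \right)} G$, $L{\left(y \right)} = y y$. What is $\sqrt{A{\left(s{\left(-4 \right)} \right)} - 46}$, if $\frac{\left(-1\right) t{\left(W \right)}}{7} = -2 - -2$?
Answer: $i \sqrt{46} \approx 6.7823 i$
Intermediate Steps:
$L{\left(y \right)} = y^{2}$
$s{\left(G \right)} = 0$ ($s{\left(G \right)} = 0^{2} G = 0 G = 0$)
$t{\left(W \right)} = 0$ ($t{\left(W \right)} = - 7 \left(-2 - -2\right) = - 7 \left(-2 + 2\right) = \left(-7\right) 0 = 0$)
$A{\left(z \right)} = 0$
$\sqrt{A{\left(s{\left(-4 \right)} \right)} - 46} = \sqrt{0 - 46} = \sqrt{-46} = i \sqrt{46}$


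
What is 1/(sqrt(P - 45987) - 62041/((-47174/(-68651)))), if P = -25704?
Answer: -200922401221234/18140745625325222197 - 2225386276*I*sqrt(71691)/18140745625325222197 ≈ -1.1076e-5 - 3.2846e-8*I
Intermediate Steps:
1/(sqrt(P - 45987) - 62041/((-47174/(-68651)))) = 1/(sqrt(-25704 - 45987) - 62041/((-47174/(-68651)))) = 1/(sqrt(-71691) - 62041/((-47174*(-1/68651)))) = 1/(I*sqrt(71691) - 62041/47174/68651) = 1/(I*sqrt(71691) - 62041*68651/47174) = 1/(I*sqrt(71691) - 4259176691/47174) = 1/(-4259176691/47174 + I*sqrt(71691))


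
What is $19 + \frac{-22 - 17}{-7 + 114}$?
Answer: $\frac{1994}{107} \approx 18.635$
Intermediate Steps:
$19 + \frac{-22 - 17}{-7 + 114} = 19 + \frac{-22 - 17}{107} = 19 - \frac{39}{107} = \frac{1994}{107}$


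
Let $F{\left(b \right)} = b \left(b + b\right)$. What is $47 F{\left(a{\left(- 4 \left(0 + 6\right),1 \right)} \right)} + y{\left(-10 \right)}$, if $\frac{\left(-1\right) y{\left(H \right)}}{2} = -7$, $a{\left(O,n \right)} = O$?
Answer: $54158$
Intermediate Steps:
$F{\left(b \right)} = 2 b^{2}$ ($F{\left(b \right)} = b 2 b = 2 b^{2}$)
$y{\left(H \right)} = 14$ ($y{\left(H \right)} = \left(-2\right) \left(-7\right) = 14$)
$47 F{\left(a{\left(- 4 \left(0 + 6\right),1 \right)} \right)} + y{\left(-10 \right)} = 47 \cdot 2 \left(- 4 \left(0 + 6\right)\right)^{2} + 14 = 47 \cdot 2 \left(\left(-4\right) 6\right)^{2} + 14 = 47 \cdot 2 \left(-24\right)^{2} + 14 = 47 \cdot 2 \cdot 576 + 14 = 47 \cdot 1152 + 14 = 54144 + 14 = 54158$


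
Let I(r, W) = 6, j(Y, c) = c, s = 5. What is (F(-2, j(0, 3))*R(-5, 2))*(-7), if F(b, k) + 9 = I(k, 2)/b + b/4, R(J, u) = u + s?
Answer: 1225/2 ≈ 612.50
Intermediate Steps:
R(J, u) = 5 + u (R(J, u) = u + 5 = 5 + u)
F(b, k) = -9 + 6/b + b/4 (F(b, k) = -9 + (6/b + b/4) = -9 + 6/b + b/4)
(F(-2, j(0, 3))*R(-5, 2))*(-7) = ((-9 + 6/(-2) + (¼)*(-2))*(5 + 2))*(-7) = ((-9 + 6*(-½) - ½)*7)*(-7) = ((-9 - 3 - ½)*7)*(-7) = -25/2*7*(-7) = -175/2*(-7) = 1225/2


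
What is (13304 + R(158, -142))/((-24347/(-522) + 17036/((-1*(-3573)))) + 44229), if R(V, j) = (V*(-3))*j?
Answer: 16705547208/9176406433 ≈ 1.8205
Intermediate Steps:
R(V, j) = -3*V*j (R(V, j) = (-3*V)*j = -3*V*j)
(13304 + R(158, -142))/((-24347/(-522) + 17036/((-1*(-3573)))) + 44229) = (13304 - 3*158*(-142))/((-24347/(-522) + 17036/((-1*(-3573)))) + 44229) = (13304 + 67308)/((-24347*(-1/522) + 17036/3573) + 44229) = 80612/((24347/522 + 17036*(1/3573)) + 44229) = 80612/((24347/522 + 17036/3573) + 44229) = 80612/(10653847/207234 + 44229) = 80612/(9176406433/207234) = 80612*(207234/9176406433) = 16705547208/9176406433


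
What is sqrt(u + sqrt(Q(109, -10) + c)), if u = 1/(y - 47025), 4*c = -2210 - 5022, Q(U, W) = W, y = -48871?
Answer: sqrt(-23974 + 6897032112*I*sqrt(202))/47948 ≈ 4.6172 + 4.6172*I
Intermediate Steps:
c = -1808 (c = (-2210 - 5022)/4 = (1/4)*(-7232) = -1808)
u = -1/95896 (u = 1/(-48871 - 47025) = 1/(-95896) = -1/95896 ≈ -1.0428e-5)
sqrt(u + sqrt(Q(109, -10) + c)) = sqrt(-1/95896 + sqrt(-10 - 1808)) = sqrt(-1/95896 + sqrt(-1818)) = sqrt(-1/95896 + 3*I*sqrt(202))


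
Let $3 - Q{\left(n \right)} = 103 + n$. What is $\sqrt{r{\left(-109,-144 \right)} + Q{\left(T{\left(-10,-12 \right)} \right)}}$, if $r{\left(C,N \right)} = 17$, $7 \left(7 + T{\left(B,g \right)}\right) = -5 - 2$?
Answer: $5 i \sqrt{3} \approx 8.6602 i$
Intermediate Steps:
$T{\left(B,g \right)} = -8$ ($T{\left(B,g \right)} = -7 + \frac{-5 - 2}{7} = -7 + \frac{1}{7} \left(-7\right) = -7 - 1 = -8$)
$Q{\left(n \right)} = -100 - n$ ($Q{\left(n \right)} = 3 - \left(103 + n\right) = -100 - n$)
$\sqrt{r{\left(-109,-144 \right)} + Q{\left(T{\left(-10,-12 \right)} \right)}} = \sqrt{17 - 92} = \sqrt{-75} = 5 i \sqrt{3}$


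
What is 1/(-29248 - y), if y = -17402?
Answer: -1/11846 ≈ -8.4417e-5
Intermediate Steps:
1/(-29248 - y) = 1/(-29248 - 1*(-17402)) = 1/(-29248 + 17402) = 1/(-11846) = -1/11846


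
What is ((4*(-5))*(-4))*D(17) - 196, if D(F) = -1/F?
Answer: -3412/17 ≈ -200.71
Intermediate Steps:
((4*(-5))*(-4))*D(17) - 196 = ((4*(-5))*(-4))*(-1/17) - 196 = (-20*(-4))*(-1*1/17) - 196 = 80*(-1/17) - 196 = -80/17 - 196 = -3412/17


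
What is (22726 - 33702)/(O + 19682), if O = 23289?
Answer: -10976/42971 ≈ -0.25543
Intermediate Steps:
(22726 - 33702)/(O + 19682) = (22726 - 33702)/(23289 + 19682) = -10976/42971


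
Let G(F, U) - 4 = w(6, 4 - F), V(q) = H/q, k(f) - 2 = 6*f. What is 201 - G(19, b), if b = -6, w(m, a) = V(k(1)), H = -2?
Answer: 789/4 ≈ 197.25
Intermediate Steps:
k(f) = 2 + 6*f
V(q) = -2/q
w(m, a) = -¼ (w(m, a) = -2/(2 + 6*1) = -2/(2 + 6) = -2/8 = -2*⅛ = -¼)
G(F, U) = 15/4 (G(F, U) = 4 - ¼ = 15/4)
201 - G(19, b) = 201 - 1*15/4 = 201 - 15/4 = 789/4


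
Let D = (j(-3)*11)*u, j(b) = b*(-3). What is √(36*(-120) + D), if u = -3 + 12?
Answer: 3*I*√381 ≈ 58.558*I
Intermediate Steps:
u = 9
j(b) = -3*b
D = 891 (D = (-3*(-3)*11)*9 = (9*11)*9 = 99*9 = 891)
√(36*(-120) + D) = √(36*(-120) + 891) = √(-4320 + 891) = √(-3429) = 3*I*√381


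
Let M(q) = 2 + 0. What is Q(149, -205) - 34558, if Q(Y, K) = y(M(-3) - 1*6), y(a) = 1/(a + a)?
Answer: -276465/8 ≈ -34558.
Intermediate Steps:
M(q) = 2
y(a) = 1/(2*a)
Q(Y, K) = -⅛ (Q(Y, K) = 1/(2*(2 - 1*6)) = 1/(2*(2 - 6)) = (½)/(-4) = (½)*(-¼) = -⅛)
Q(149, -205) - 34558 = -⅛ - 34558 = -276465/8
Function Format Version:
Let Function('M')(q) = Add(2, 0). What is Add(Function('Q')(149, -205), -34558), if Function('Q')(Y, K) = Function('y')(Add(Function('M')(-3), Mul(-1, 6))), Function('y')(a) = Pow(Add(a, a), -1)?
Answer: Rational(-276465, 8) ≈ -34558.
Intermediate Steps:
Function('M')(q) = 2
Function('y')(a) = Mul(Rational(1, 2), Pow(a, -1)) (Function('y')(a) = Pow(Mul(2, a), -1) = Mul(Rational(1, 2), Pow(a, -1)))
Function('Q')(Y, K) = Rational(-1, 8) (Function('Q')(Y, K) = Mul(Rational(1, 2), Pow(Add(2, Mul(-1, 6)), -1)) = Mul(Rational(1, 2), Pow(Add(2, -6), -1)) = Mul(Rational(1, 2), Pow(-4, -1)) = Mul(Rational(1, 2), Rational(-1, 4)) = Rational(-1, 8))
Add(Function('Q')(149, -205), -34558) = Add(Rational(-1, 8), -34558) = Rational(-276465, 8)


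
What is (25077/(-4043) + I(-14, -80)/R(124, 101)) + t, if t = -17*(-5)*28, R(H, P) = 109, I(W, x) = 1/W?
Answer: 1126570715/474586 ≈ 2373.8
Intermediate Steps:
t = 2380 (t = 85*28 = 2380)
(25077/(-4043) + I(-14, -80)/R(124, 101)) + t = (25077/(-4043) + 1/(-14*109)) + 2380 = (25077*(-1/4043) - 1/14*1/109) + 2380 = (-1929/311 - 1/1526) + 2380 = -2943965/474586 + 2380 = 1126570715/474586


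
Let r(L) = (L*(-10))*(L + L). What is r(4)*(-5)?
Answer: 1600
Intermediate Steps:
r(L) = -20*L² (r(L) = (-10*L)*(2*L) = -20*L²)
r(4)*(-5) = -20*4²*(-5) = -20*16*(-5) = -320*(-5) = 1600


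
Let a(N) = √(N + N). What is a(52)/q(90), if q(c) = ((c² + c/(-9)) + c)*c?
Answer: √26/368100 ≈ 1.3852e-5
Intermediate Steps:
q(c) = c*(c² + 8*c/9) (q(c) = ((c² - c/9) + c)*c = (c² + 8*c/9)*c = c*(c² + 8*c/9))
a(N) = √2*√N (a(N) = √(2*N) = √2*√N)
a(52)/q(90) = (√2*√52)/((90²*(8/9 + 90))) = (√2*(2*√13))/((8100*(818/9))) = (2*√26)/736200 = (2*√26)*(1/736200) = √26/368100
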